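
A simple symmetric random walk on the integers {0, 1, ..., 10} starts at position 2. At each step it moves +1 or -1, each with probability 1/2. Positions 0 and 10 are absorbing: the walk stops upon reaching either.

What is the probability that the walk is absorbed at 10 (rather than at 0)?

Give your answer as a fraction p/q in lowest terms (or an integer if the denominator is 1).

Answer: 1/5

Derivation:
Symmetric walk (p = 1/2): the harmonic-function argument gives P(hit 10 before 0 | start at 2) = a/N.
P = 2/10 = 1/5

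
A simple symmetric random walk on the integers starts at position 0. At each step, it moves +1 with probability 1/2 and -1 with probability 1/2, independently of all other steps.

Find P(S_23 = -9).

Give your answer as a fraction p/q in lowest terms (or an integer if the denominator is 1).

To reach position -9 after 23 steps: need 7 steps of +1 and 16 of -1.
Favorable paths: C(23,7) = 245157
Total paths: 2^23 = 8388608
P = 245157/8388608 = 245157/8388608

Answer: 245157/8388608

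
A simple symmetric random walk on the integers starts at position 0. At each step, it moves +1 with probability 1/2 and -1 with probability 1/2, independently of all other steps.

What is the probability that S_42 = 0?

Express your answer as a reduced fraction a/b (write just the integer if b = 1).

Answer: 67282234305/549755813888

Derivation:
To return to 0 after 42 steps: need exactly 21 steps of +1 and 21 of -1.
Favorable paths: C(42,21) = 538257874440
Total paths: 2^42 = 4398046511104
P = 538257874440/4398046511104 = 67282234305/549755813888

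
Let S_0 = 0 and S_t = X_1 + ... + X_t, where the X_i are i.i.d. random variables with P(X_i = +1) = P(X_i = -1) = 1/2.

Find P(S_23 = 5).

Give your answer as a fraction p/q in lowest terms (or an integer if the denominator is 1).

Answer: 408595/4194304

Derivation:
To reach position 5 after 23 steps: need 14 steps of +1 and 9 of -1.
Favorable paths: C(23,14) = 817190
Total paths: 2^23 = 8388608
P = 817190/8388608 = 408595/4194304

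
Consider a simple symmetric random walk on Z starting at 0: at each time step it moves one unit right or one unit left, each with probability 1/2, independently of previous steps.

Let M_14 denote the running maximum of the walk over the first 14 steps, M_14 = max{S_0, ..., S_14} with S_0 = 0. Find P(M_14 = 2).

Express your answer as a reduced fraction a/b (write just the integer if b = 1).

Answer: 3003/16384

Derivation:
Let M_14 = max(S_0,...,S_14). Use the reflection principle: for j ≥ 1, #{paths with M_14 ≥ j} = #{S_14 ≥ j} + #{S_14 ≥ j+1}.
By reflection, #{M_14 ≥ 2} = #{S_14 ≥ 2} + #{S_14 ≥ 3} = 6476 + 3473 = 9949.
#{M_14 ≥ 3} = #{S_14 ≥ 3} + #{S_14 ≥ 4} = 3473 + 3473 = 6946.
#{M_14 = 2} = 9949 - 6946 = 3003.
P(M_14 = 2) = 3003/16384 = 3003/16384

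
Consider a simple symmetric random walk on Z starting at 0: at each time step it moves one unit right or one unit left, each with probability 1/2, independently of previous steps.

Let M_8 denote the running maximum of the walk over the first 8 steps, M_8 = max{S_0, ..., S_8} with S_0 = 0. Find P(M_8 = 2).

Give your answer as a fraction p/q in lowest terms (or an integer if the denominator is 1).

Answer: 7/32

Derivation:
Let M_8 = max(S_0,...,S_8). Use the reflection principle: for j ≥ 1, #{paths with M_8 ≥ j} = #{S_8 ≥ j} + #{S_8 ≥ j+1}.
By reflection, #{M_8 ≥ 2} = #{S_8 ≥ 2} + #{S_8 ≥ 3} = 93 + 37 = 130.
#{M_8 ≥ 3} = #{S_8 ≥ 3} + #{S_8 ≥ 4} = 37 + 37 = 74.
#{M_8 = 2} = 130 - 74 = 56.
P(M_8 = 2) = 56/256 = 7/32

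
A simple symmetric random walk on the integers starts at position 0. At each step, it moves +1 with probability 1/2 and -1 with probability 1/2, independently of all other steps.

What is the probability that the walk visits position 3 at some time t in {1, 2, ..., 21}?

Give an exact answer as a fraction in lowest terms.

Count via complement. Let g(t,s) = #length-t paths at position s with S_1..S_t all ≠ 3.
g(t,s) = g(t-1,s-1) + g(t-1,s+1) for s ≠ 3; g(t,3) = 0.
t=0: g(0,0)=1
t=1: g(1,-1)=1 g(1,1)=1
t=2: g(2,-2)=1 g(2,0)=2 g(2,2)=1
t=3: g(3,-3)=1 g(3,-1)=3 g(3,1)=3
t=4: g(4,-4)=1 g(4,-2)=4 g(4,0)=6 g(4,2)=3
t=5: g(5,-5)=1 g(5,-3)=5 g(5,-1)=10 g(5,1)=9
t=6: g(6,-6)=1 g(6,-4)=6 g(6,-2)=15 g(6,0)=19 g(6,2)=9
t=7: g(7,-7)=1 g(7,-5)=7 g(7,-3)=21 g(7,-1)=34 g(7,1)=28
t=8: g(8,-8)=1 g(8,-6)=8 g(8,-4)=28 g(8,-2)=55 g(8,0)=62 g(8,2)=28
t=9: g(9,-9)=1 g(9,-7)=9 g(9,-5)=36 g(9,-3)=83 g(9,-1)=117 g(9,1)=90
t=10: g(10,-10)=1 g(10,-8)=10 g(10,-6)=45 g(10,-4)=119 g(10,-2)=200 g(10,0)=207 g(10,2)=90
t=11: g(11,-11)=1 g(11,-9)=11 g(11,-7)=55 g(11,-5)=164 g(11,-3)=319 g(11,-1)=407 g(11,1)=297
t=12: g(12,-12)=1 g(12,-10)=12 g(12,-8)=66 g(12,-6)=219 g(12,-4)=483 g(12,-2)=726 g(12,0)=704 g(12,2)=297
t=13: g(13,-13)=1 g(13,-11)=13 g(13,-9)=78 g(13,-7)=285 g(13,-5)=702 g(13,-3)=1209 g(13,-1)=1430 g(13,1)=1001
t=14: g(14,-14)=1 g(14,-12)=14 g(14,-10)=91 g(14,-8)=363 g(14,-6)=987 g(14,-4)=1911 g(14,-2)=2639 g(14,0)=2431 g(14,2)=1001
t=15: g(15,-15)=1 g(15,-13)=15 g(15,-11)=105 g(15,-9)=454 g(15,-7)=1350 g(15,-5)=2898 g(15,-3)=4550 g(15,-1)=5070 g(15,1)=3432
t=16: g(16,-16)=1 g(16,-14)=16 g(16,-12)=120 g(16,-10)=559 g(16,-8)=1804 g(16,-6)=4248 g(16,-4)=7448 g(16,-2)=9620 g(16,0)=8502 g(16,2)=3432
t=17: g(17,-17)=1 g(17,-15)=17 g(17,-13)=136 g(17,-11)=679 g(17,-9)=2363 g(17,-7)=6052 g(17,-5)=11696 g(17,-3)=17068 g(17,-1)=18122 g(17,1)=11934
t=18: g(18,-18)=1 g(18,-16)=18 g(18,-14)=153 g(18,-12)=815 g(18,-10)=3042 g(18,-8)=8415 g(18,-6)=17748 g(18,-4)=28764 g(18,-2)=35190 g(18,0)=30056 g(18,2)=11934
t=19: g(19,-19)=1 g(19,-17)=19 g(19,-15)=171 g(19,-13)=968 g(19,-11)=3857 g(19,-9)=11457 g(19,-7)=26163 g(19,-5)=46512 g(19,-3)=63954 g(19,-1)=65246 g(19,1)=41990
t=20: g(20,-20)=1 g(20,-18)=20 g(20,-16)=190 g(20,-14)=1139 g(20,-12)=4825 g(20,-10)=15314 g(20,-8)=37620 g(20,-6)=72675 g(20,-4)=110466 g(20,-2)=129200 g(20,0)=107236 g(20,2)=41990
t=21: g(21,-21)=1 g(21,-19)=21 g(21,-17)=210 g(21,-15)=1329 g(21,-13)=5964 g(21,-11)=20139 g(21,-9)=52934 g(21,-7)=110295 g(21,-5)=183141 g(21,-3)=239666 g(21,-1)=236436 g(21,1)=149226
Paths never hitting 3: Σ_s g(21,s) = 999362
Paths hitting 3: 2^21 - 999362 = 1097790
P = 1097790/2097152 = 548895/1048576

Answer: 548895/1048576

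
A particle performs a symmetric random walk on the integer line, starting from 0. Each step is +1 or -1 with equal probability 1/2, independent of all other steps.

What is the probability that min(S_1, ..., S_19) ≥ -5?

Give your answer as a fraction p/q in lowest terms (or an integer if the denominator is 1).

Answer: 54587/65536

Derivation:
Let f(t,s) = #length-t paths at position s with S_1..S_t all ≥ -5.
f(t,s) = f(t-1,s-1) + f(t-1,s+1) for s ≥ -5; f(t,s) = 0 for s < -5.
t=0: f(0,0)=1
t=1: f(1,-1)=1 f(1,1)=1
t=2: f(2,-2)=1 f(2,0)=2 f(2,2)=1
t=3: f(3,-3)=1 f(3,-1)=3 f(3,1)=3 f(3,3)=1
t=4: f(4,-4)=1 f(4,-2)=4 f(4,0)=6 f(4,2)=4 f(4,4)=1
t=5: f(5,-5)=1 f(5,-3)=5 f(5,-1)=10 f(5,1)=10 f(5,3)=5 f(5,5)=1
t=6: f(6,-4)=6 f(6,-2)=15 f(6,0)=20 f(6,2)=15 f(6,4)=6 f(6,6)=1
t=7: f(7,-5)=6 f(7,-3)=21 f(7,-1)=35 f(7,1)=35 f(7,3)=21 f(7,5)=7 f(7,7)=1
t=8: f(8,-4)=27 f(8,-2)=56 f(8,0)=70 f(8,2)=56 f(8,4)=28 f(8,6)=8 f(8,8)=1
t=9: f(9,-5)=27 f(9,-3)=83 f(9,-1)=126 f(9,1)=126 f(9,3)=84 f(9,5)=36 f(9,7)=9 f(9,9)=1
t=10: f(10,-4)=110 f(10,-2)=209 f(10,0)=252 f(10,2)=210 f(10,4)=120 f(10,6)=45 f(10,8)=10 f(10,10)=1
t=11: f(11,-5)=110 f(11,-3)=319 f(11,-1)=461 f(11,1)=462 f(11,3)=330 f(11,5)=165 f(11,7)=55 f(11,9)=11 f(11,11)=1
t=12: f(12,-4)=429 f(12,-2)=780 f(12,0)=923 f(12,2)=792 f(12,4)=495 f(12,6)=220 f(12,8)=66 f(12,10)=12 f(12,12)=1
t=13: f(13,-5)=429 f(13,-3)=1209 f(13,-1)=1703 f(13,1)=1715 f(13,3)=1287 f(13,5)=715 f(13,7)=286 f(13,9)=78 f(13,11)=13 f(13,13)=1
t=14: f(14,-4)=1638 f(14,-2)=2912 f(14,0)=3418 f(14,2)=3002 f(14,4)=2002 f(14,6)=1001 f(14,8)=364 f(14,10)=91 f(14,12)=14 f(14,14)=1
t=15: f(15,-5)=1638 f(15,-3)=4550 f(15,-1)=6330 f(15,1)=6420 f(15,3)=5004 f(15,5)=3003 f(15,7)=1365 f(15,9)=455 f(15,11)=105 f(15,13)=15 f(15,15)=1
t=16: f(16,-4)=6188 f(16,-2)=10880 f(16,0)=12750 f(16,2)=11424 f(16,4)=8007 f(16,6)=4368 f(16,8)=1820 f(16,10)=560 f(16,12)=120 f(16,14)=16 f(16,16)=1
t=17: f(17,-5)=6188 f(17,-3)=17068 f(17,-1)=23630 f(17,1)=24174 f(17,3)=19431 f(17,5)=12375 f(17,7)=6188 f(17,9)=2380 f(17,11)=680 f(17,13)=136 f(17,15)=17 f(17,17)=1
t=18: f(18,-4)=23256 f(18,-2)=40698 f(18,0)=47804 f(18,2)=43605 f(18,4)=31806 f(18,6)=18563 f(18,8)=8568 f(18,10)=3060 f(18,12)=816 f(18,14)=153 f(18,16)=18 f(18,18)=1
t=19: f(19,-5)=23256 f(19,-3)=63954 f(19,-1)=88502 f(19,1)=91409 f(19,3)=75411 f(19,5)=50369 f(19,7)=27131 f(19,9)=11628 f(19,11)=3876 f(19,13)=969 f(19,15)=171 f(19,17)=19 f(19,19)=1
Σ_s f(19,s) = 436696
P = 436696/524288 = 54587/65536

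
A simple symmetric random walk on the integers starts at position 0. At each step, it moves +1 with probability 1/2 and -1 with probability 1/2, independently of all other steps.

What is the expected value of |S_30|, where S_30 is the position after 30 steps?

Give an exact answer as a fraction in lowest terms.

S_30 takes values m ≡ 0 (mod 2) with |m| ≤ 30; P(S_30=m) = C(30,(30+m)/2)/2^30.
Total paths: 2^30 = 1073741824
Distribution: P(S=-30)=1/1073741824, P(S=-28)=30/1073741824, P(S=-26)=435/1073741824, P(S=-24)=4060/1073741824, P(S=-22)=27405/1073741824, P(S=-20)=142506/1073741824, P(S=-18)=593775/1073741824, P(S=-16)=2035800/1073741824, P(S=-14)=5852925/1073741824, P(S=-12)=14307150/1073741824, P(S=-10)=30045015/1073741824, P(S=-8)=54627300/1073741824, P(S=-6)=86493225/1073741824, P(S=-4)=119759850/1073741824, P(S=-2)=145422675/1073741824, P(S=0)=155117520/1073741824, P(S=2)=145422675/1073741824, P(S=4)=119759850/1073741824, P(S=6)=86493225/1073741824, P(S=8)=54627300/1073741824, P(S=10)=30045015/1073741824, P(S=12)=14307150/1073741824, P(S=14)=5852925/1073741824, P(S=16)=2035800/1073741824, P(S=18)=593775/1073741824, P(S=20)=142506/1073741824, P(S=22)=27405/1073741824, P(S=24)=4060/1073741824, P(S=26)=435/1073741824, P(S=28)=30/1073741824, P(S=30)=1/1073741824
E[|S_30|] = Σ_m |m|·P(S_30=m) = 4653525600/1073741824 = 145422675/33554432

Answer: 145422675/33554432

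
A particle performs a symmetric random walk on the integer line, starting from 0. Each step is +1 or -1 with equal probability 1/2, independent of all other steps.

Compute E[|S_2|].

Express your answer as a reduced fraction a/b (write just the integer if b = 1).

Answer: 1

Derivation:
S_2 takes values m ≡ 0 (mod 2) with |m| ≤ 2; P(S_2=m) = C(2,(2+m)/2)/2^2.
Total paths: 2^2 = 4
Distribution: P(S=-2)=1/4, P(S=0)=2/4, P(S=2)=1/4
E[|S_2|] = Σ_m |m|·P(S_2=m) = 4/4 = 1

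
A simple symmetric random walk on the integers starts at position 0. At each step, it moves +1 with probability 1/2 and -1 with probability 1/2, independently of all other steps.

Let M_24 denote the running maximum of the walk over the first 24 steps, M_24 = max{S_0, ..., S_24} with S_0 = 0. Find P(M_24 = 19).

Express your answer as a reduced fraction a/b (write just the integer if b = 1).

Let M_24 = max(S_0,...,S_24). Use the reflection principle: for j ≥ 1, #{paths with M_24 ≥ j} = #{S_24 ≥ j} + #{S_24 ≥ j+1}.
By reflection, #{M_24 ≥ 19} = #{S_24 ≥ 19} + #{S_24 ≥ 20} = 301 + 301 = 602.
#{M_24 ≥ 20} = #{S_24 ≥ 20} + #{S_24 ≥ 21} = 301 + 25 = 326.
#{M_24 = 19} = 602 - 326 = 276.
P(M_24 = 19) = 276/16777216 = 69/4194304

Answer: 69/4194304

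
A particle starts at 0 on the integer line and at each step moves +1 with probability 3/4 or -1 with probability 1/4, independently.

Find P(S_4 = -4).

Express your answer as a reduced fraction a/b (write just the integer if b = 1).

To reach position -4 after 4 steps: need 0 steps of +1 and 4 steps of -1.
Number of such sequences: C(4,0) = 1
Each has probability (3/4)^0 · (1/4)^4 = 1/256
P = 1 · 1/256 = 1/256

Answer: 1/256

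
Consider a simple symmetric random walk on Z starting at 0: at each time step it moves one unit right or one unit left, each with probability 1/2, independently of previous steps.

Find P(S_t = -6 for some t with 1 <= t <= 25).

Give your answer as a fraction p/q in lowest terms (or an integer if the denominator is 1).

Answer: 962689/4194304

Derivation:
Count via complement. Let g(t,s) = #length-t paths at position s with S_1..S_t all ≠ -6.
g(t,s) = g(t-1,s-1) + g(t-1,s+1) for s ≠ -6; g(t,-6) = 0.
t=0: g(0,0)=1
t=1: g(1,-1)=1 g(1,1)=1
t=2: g(2,-2)=1 g(2,0)=2 g(2,2)=1
t=3: g(3,-3)=1 g(3,-1)=3 g(3,1)=3 g(3,3)=1
t=4: g(4,-4)=1 g(4,-2)=4 g(4,0)=6 g(4,2)=4 g(4,4)=1
t=5: g(5,-5)=1 g(5,-3)=5 g(5,-1)=10 g(5,1)=10 g(5,3)=5 g(5,5)=1
t=6: g(6,-4)=6 g(6,-2)=15 g(6,0)=20 g(6,2)=15 g(6,4)=6 g(6,6)=1
t=7: g(7,-5)=6 g(7,-3)=21 g(7,-1)=35 g(7,1)=35 g(7,3)=21 g(7,5)=7 g(7,7)=1
t=8: g(8,-4)=27 g(8,-2)=56 g(8,0)=70 g(8,2)=56 g(8,4)=28 g(8,6)=8 g(8,8)=1
t=9: g(9,-5)=27 g(9,-3)=83 g(9,-1)=126 g(9,1)=126 g(9,3)=84 g(9,5)=36 g(9,7)=9 g(9,9)=1
t=10: g(10,-4)=110 g(10,-2)=209 g(10,0)=252 g(10,2)=210 g(10,4)=120 g(10,6)=45 g(10,8)=10 g(10,10)=1
t=11: g(11,-5)=110 g(11,-3)=319 g(11,-1)=461 g(11,1)=462 g(11,3)=330 g(11,5)=165 g(11,7)=55 g(11,9)=11 g(11,11)=1
t=12: g(12,-4)=429 g(12,-2)=780 g(12,0)=923 g(12,2)=792 g(12,4)=495 g(12,6)=220 g(12,8)=66 g(12,10)=12 g(12,12)=1
t=13: g(13,-5)=429 g(13,-3)=1209 g(13,-1)=1703 g(13,1)=1715 g(13,3)=1287 g(13,5)=715 g(13,7)=286 g(13,9)=78 g(13,11)=13 g(13,13)=1
t=14: g(14,-4)=1638 g(14,-2)=2912 g(14,0)=3418 g(14,2)=3002 g(14,4)=2002 g(14,6)=1001 g(14,8)=364 g(14,10)=91 g(14,12)=14 g(14,14)=1
t=15: g(15,-5)=1638 g(15,-3)=4550 g(15,-1)=6330 g(15,1)=6420 g(15,3)=5004 g(15,5)=3003 g(15,7)=1365 g(15,9)=455 g(15,11)=105 g(15,13)=15 g(15,15)=1
t=16: g(16,-4)=6188 g(16,-2)=10880 g(16,0)=12750 g(16,2)=11424 g(16,4)=8007 g(16,6)=4368 g(16,8)=1820 g(16,10)=560 g(16,12)=120 g(16,14)=16 g(16,16)=1
t=17: g(17,-5)=6188 g(17,-3)=17068 g(17,-1)=23630 g(17,1)=24174 g(17,3)=19431 g(17,5)=12375 g(17,7)=6188 g(17,9)=2380 g(17,11)=680 g(17,13)=136 g(17,15)=17 g(17,17)=1
t=18: g(18,-4)=23256 g(18,-2)=40698 g(18,0)=47804 g(18,2)=43605 g(18,4)=31806 g(18,6)=18563 g(18,8)=8568 g(18,10)=3060 g(18,12)=816 g(18,14)=153 g(18,16)=18 g(18,18)=1
t=19: g(19,-5)=23256 g(19,-3)=63954 g(19,-1)=88502 g(19,1)=91409 g(19,3)=75411 g(19,5)=50369 g(19,7)=27131 g(19,9)=11628 g(19,11)=3876 g(19,13)=969 g(19,15)=171 g(19,17)=19 g(19,19)=1
t=20: g(20,-4)=87210 g(20,-2)=152456 g(20,0)=179911 g(20,2)=166820 g(20,4)=125780 g(20,6)=77500 g(20,8)=38759 g(20,10)=15504 g(20,12)=4845 g(20,14)=1140 g(20,16)=190 g(20,18)=20 g(20,20)=1
t=21: g(21,-5)=87210 g(21,-3)=239666 g(21,-1)=332367 g(21,1)=346731 g(21,3)=292600 g(21,5)=203280 g(21,7)=116259 g(21,9)=54263 g(21,11)=20349 g(21,13)=5985 g(21,15)=1330 g(21,17)=210 g(21,19)=21 g(21,21)=1
t=22: g(22,-4)=326876 g(22,-2)=572033 g(22,0)=679098 g(22,2)=639331 g(22,4)=495880 g(22,6)=319539 g(22,8)=170522 g(22,10)=74612 g(22,12)=26334 g(22,14)=7315 g(22,16)=1540 g(22,18)=231 g(22,20)=22 g(22,22)=1
t=23: g(23,-5)=326876 g(23,-3)=898909 g(23,-1)=1251131 g(23,1)=1318429 g(23,3)=1135211 g(23,5)=815419 g(23,7)=490061 g(23,9)=245134 g(23,11)=100946 g(23,13)=33649 g(23,15)=8855 g(23,17)=1771 g(23,19)=253 g(23,21)=23 g(23,23)=1
t=24: g(24,-4)=1225785 g(24,-2)=2150040 g(24,0)=2569560 g(24,2)=2453640 g(24,4)=1950630 g(24,6)=1305480 g(24,8)=735195 g(24,10)=346080 g(24,12)=134595 g(24,14)=42504 g(24,16)=10626 g(24,18)=2024 g(24,20)=276 g(24,22)=24 g(24,24)=1
t=25: g(25,-5)=1225785 g(25,-3)=3375825 g(25,-1)=4719600 g(25,1)=5023200 g(25,3)=4404270 g(25,5)=3256110 g(25,7)=2040675 g(25,9)=1081275 g(25,11)=480675 g(25,13)=177099 g(25,15)=53130 g(25,17)=12650 g(25,19)=2300 g(25,21)=300 g(25,23)=25 g(25,25)=1
Paths never hitting -6: Σ_s g(25,s) = 25852920
Paths hitting -6: 2^25 - 25852920 = 7701512
P = 7701512/33554432 = 962689/4194304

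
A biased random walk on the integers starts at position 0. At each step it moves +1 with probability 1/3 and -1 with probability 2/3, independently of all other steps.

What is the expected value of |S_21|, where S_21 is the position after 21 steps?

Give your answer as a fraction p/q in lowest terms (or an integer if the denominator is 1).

S_21 takes values m ≡ 1 (mod 2) with |m| ≤ 21; P(S_21=m) = C(21,(21+m)/2) · (1/3)^((21+m)/2) · (2/3)^((21-m)/2).
Distribution: P(S=-21)=2097152/10460353203, P(S=-19)=7340032/3486784401, P(S=-17)=36700160/3486784401, P(S=-15)=348651520/10460353203, P(S=-13)=87162880/1162261467, P(S=-11)=148176896/1162261467, P(S=-9)=592707584/3486784401, P(S=-7)=211681280/1162261467, P(S=-5)=185221120/1162261467, P(S=-3)=1203937280/10460353203, P(S=-1)=240787456/3486784401, P(S=1)=120393728/3486784401, P(S=3)=150492160/10460353203, P(S=5)=5788160/1162261467, P(S=7)=1653760/1162261467, P(S=9)=1157632/3486784401, P(S=11)=72352/1162261467, P(S=13)=10640/1162261467, P(S=15)=10640/10460353203, P(S=17)=280/3486784401, P(S=19)=14/3486784401, P(S=21)=1/10460353203
E[|S_21|] = Σ_m |m|·P(S_21=m) = 8406308099/1162261467

Answer: 8406308099/1162261467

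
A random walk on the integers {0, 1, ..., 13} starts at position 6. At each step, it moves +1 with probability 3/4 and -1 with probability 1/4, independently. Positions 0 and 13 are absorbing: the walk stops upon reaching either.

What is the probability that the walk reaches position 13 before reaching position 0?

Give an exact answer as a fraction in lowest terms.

Biased walk: p = 3/4, q = 1/4, r = q/p = 1/3
Gambler's ruin: P(hit 13 before 0 | start at 6) = (1 - r^a)/(1 - r^N)
r^6 = 1/729; r^13 = 1/1594323
P = (1 - 1/729) / (1 - 1/1594323) = 728/729 / 1594322/1594323 = 796068/797161

Answer: 796068/797161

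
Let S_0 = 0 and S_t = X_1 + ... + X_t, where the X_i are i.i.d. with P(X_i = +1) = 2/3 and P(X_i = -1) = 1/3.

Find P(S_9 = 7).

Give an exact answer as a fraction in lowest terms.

To reach position 7 after 9 steps: need 8 steps of +1 and 1 step of -1.
Number of such sequences: C(9,8) = 9
Each has probability (2/3)^8 · (1/3)^1 = 256/19683
P = 9 · 256/19683 = 256/2187

Answer: 256/2187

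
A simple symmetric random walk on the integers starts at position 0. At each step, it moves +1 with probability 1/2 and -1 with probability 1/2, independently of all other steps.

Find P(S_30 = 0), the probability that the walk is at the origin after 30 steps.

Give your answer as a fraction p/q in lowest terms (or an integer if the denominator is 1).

Answer: 9694845/67108864

Derivation:
To return to 0 after 30 steps: need exactly 15 steps of +1 and 15 of -1.
Favorable paths: C(30,15) = 155117520
Total paths: 2^30 = 1073741824
P = 155117520/1073741824 = 9694845/67108864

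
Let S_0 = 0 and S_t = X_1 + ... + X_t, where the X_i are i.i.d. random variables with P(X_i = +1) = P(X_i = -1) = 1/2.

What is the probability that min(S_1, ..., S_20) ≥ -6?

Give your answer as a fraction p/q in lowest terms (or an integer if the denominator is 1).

Let f(t,s) = #length-t paths at position s with S_1..S_t all ≥ -6.
f(t,s) = f(t-1,s-1) + f(t-1,s+1) for s ≥ -6; f(t,s) = 0 for s < -6.
t=0: f(0,0)=1
t=1: f(1,-1)=1 f(1,1)=1
t=2: f(2,-2)=1 f(2,0)=2 f(2,2)=1
t=3: f(3,-3)=1 f(3,-1)=3 f(3,1)=3 f(3,3)=1
t=4: f(4,-4)=1 f(4,-2)=4 f(4,0)=6 f(4,2)=4 f(4,4)=1
t=5: f(5,-5)=1 f(5,-3)=5 f(5,-1)=10 f(5,1)=10 f(5,3)=5 f(5,5)=1
t=6: f(6,-6)=1 f(6,-4)=6 f(6,-2)=15 f(6,0)=20 f(6,2)=15 f(6,4)=6 f(6,6)=1
t=7: f(7,-5)=7 f(7,-3)=21 f(7,-1)=35 f(7,1)=35 f(7,3)=21 f(7,5)=7 f(7,7)=1
t=8: f(8,-6)=7 f(8,-4)=28 f(8,-2)=56 f(8,0)=70 f(8,2)=56 f(8,4)=28 f(8,6)=8 f(8,8)=1
t=9: f(9,-5)=35 f(9,-3)=84 f(9,-1)=126 f(9,1)=126 f(9,3)=84 f(9,5)=36 f(9,7)=9 f(9,9)=1
t=10: f(10,-6)=35 f(10,-4)=119 f(10,-2)=210 f(10,0)=252 f(10,2)=210 f(10,4)=120 f(10,6)=45 f(10,8)=10 f(10,10)=1
t=11: f(11,-5)=154 f(11,-3)=329 f(11,-1)=462 f(11,1)=462 f(11,3)=330 f(11,5)=165 f(11,7)=55 f(11,9)=11 f(11,11)=1
t=12: f(12,-6)=154 f(12,-4)=483 f(12,-2)=791 f(12,0)=924 f(12,2)=792 f(12,4)=495 f(12,6)=220 f(12,8)=66 f(12,10)=12 f(12,12)=1
t=13: f(13,-5)=637 f(13,-3)=1274 f(13,-1)=1715 f(13,1)=1716 f(13,3)=1287 f(13,5)=715 f(13,7)=286 f(13,9)=78 f(13,11)=13 f(13,13)=1
t=14: f(14,-6)=637 f(14,-4)=1911 f(14,-2)=2989 f(14,0)=3431 f(14,2)=3003 f(14,4)=2002 f(14,6)=1001 f(14,8)=364 f(14,10)=91 f(14,12)=14 f(14,14)=1
t=15: f(15,-5)=2548 f(15,-3)=4900 f(15,-1)=6420 f(15,1)=6434 f(15,3)=5005 f(15,5)=3003 f(15,7)=1365 f(15,9)=455 f(15,11)=105 f(15,13)=15 f(15,15)=1
t=16: f(16,-6)=2548 f(16,-4)=7448 f(16,-2)=11320 f(16,0)=12854 f(16,2)=11439 f(16,4)=8008 f(16,6)=4368 f(16,8)=1820 f(16,10)=560 f(16,12)=120 f(16,14)=16 f(16,16)=1
t=17: f(17,-5)=9996 f(17,-3)=18768 f(17,-1)=24174 f(17,1)=24293 f(17,3)=19447 f(17,5)=12376 f(17,7)=6188 f(17,9)=2380 f(17,11)=680 f(17,13)=136 f(17,15)=17 f(17,17)=1
t=18: f(18,-6)=9996 f(18,-4)=28764 f(18,-2)=42942 f(18,0)=48467 f(18,2)=43740 f(18,4)=31823 f(18,6)=18564 f(18,8)=8568 f(18,10)=3060 f(18,12)=816 f(18,14)=153 f(18,16)=18 f(18,18)=1
t=19: f(19,-5)=38760 f(19,-3)=71706 f(19,-1)=91409 f(19,1)=92207 f(19,3)=75563 f(19,5)=50387 f(19,7)=27132 f(19,9)=11628 f(19,11)=3876 f(19,13)=969 f(19,15)=171 f(19,17)=19 f(19,19)=1
t=20: f(20,-6)=38760 f(20,-4)=110466 f(20,-2)=163115 f(20,0)=183616 f(20,2)=167770 f(20,4)=125950 f(20,6)=77519 f(20,8)=38760 f(20,10)=15504 f(20,12)=4845 f(20,14)=1140 f(20,16)=190 f(20,18)=20 f(20,20)=1
Σ_s f(20,s) = 927656
P = 927656/1048576 = 115957/131072

Answer: 115957/131072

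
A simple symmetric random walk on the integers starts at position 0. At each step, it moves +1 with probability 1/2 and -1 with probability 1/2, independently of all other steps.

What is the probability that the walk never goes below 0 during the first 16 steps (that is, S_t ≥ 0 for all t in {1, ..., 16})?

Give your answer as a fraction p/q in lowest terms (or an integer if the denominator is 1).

Let f(t,s) = #length-t paths at position s with S_1..S_t all ≥ 0.
f(t,s) = f(t-1,s-1) + f(t-1,s+1) for s ≥ 0; f(t,s) = 0 for s < 0.
t=0: f(0,0)=1
t=1: f(1,1)=1
t=2: f(2,0)=1 f(2,2)=1
t=3: f(3,1)=2 f(3,3)=1
t=4: f(4,0)=2 f(4,2)=3 f(4,4)=1
t=5: f(5,1)=5 f(5,3)=4 f(5,5)=1
t=6: f(6,0)=5 f(6,2)=9 f(6,4)=5 f(6,6)=1
t=7: f(7,1)=14 f(7,3)=14 f(7,5)=6 f(7,7)=1
t=8: f(8,0)=14 f(8,2)=28 f(8,4)=20 f(8,6)=7 f(8,8)=1
t=9: f(9,1)=42 f(9,3)=48 f(9,5)=27 f(9,7)=8 f(9,9)=1
t=10: f(10,0)=42 f(10,2)=90 f(10,4)=75 f(10,6)=35 f(10,8)=9 f(10,10)=1
t=11: f(11,1)=132 f(11,3)=165 f(11,5)=110 f(11,7)=44 f(11,9)=10 f(11,11)=1
t=12: f(12,0)=132 f(12,2)=297 f(12,4)=275 f(12,6)=154 f(12,8)=54 f(12,10)=11 f(12,12)=1
t=13: f(13,1)=429 f(13,3)=572 f(13,5)=429 f(13,7)=208 f(13,9)=65 f(13,11)=12 f(13,13)=1
t=14: f(14,0)=429 f(14,2)=1001 f(14,4)=1001 f(14,6)=637 f(14,8)=273 f(14,10)=77 f(14,12)=13 f(14,14)=1
t=15: f(15,1)=1430 f(15,3)=2002 f(15,5)=1638 f(15,7)=910 f(15,9)=350 f(15,11)=90 f(15,13)=14 f(15,15)=1
t=16: f(16,0)=1430 f(16,2)=3432 f(16,4)=3640 f(16,6)=2548 f(16,8)=1260 f(16,10)=440 f(16,12)=104 f(16,14)=15 f(16,16)=1
Σ_s f(16,s) = 12870
P = 12870/65536 = 6435/32768

Answer: 6435/32768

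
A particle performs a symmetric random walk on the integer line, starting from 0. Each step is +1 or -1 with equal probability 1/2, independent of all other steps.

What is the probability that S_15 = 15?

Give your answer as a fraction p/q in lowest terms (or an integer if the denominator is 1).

Answer: 1/32768

Derivation:
To reach position 15 after 15 steps: need 15 steps of +1 and 0 of -1.
Favorable paths: C(15,15) = 1
Total paths: 2^15 = 32768
P = 1/32768 = 1/32768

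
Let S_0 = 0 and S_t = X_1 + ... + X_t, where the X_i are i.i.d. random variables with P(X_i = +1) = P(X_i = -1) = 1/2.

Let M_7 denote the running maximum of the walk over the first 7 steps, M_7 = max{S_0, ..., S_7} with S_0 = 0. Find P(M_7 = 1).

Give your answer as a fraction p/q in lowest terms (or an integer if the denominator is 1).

Let M_7 = max(S_0,...,S_7). Use the reflection principle: for j ≥ 1, #{paths with M_7 ≥ j} = #{S_7 ≥ j} + #{S_7 ≥ j+1}.
By reflection, #{M_7 ≥ 1} = #{S_7 ≥ 1} + #{S_7 ≥ 2} = 64 + 29 = 93.
#{M_7 ≥ 2} = #{S_7 ≥ 2} + #{S_7 ≥ 3} = 29 + 29 = 58.
#{M_7 = 1} = 93 - 58 = 35.
P(M_7 = 1) = 35/128 = 35/128

Answer: 35/128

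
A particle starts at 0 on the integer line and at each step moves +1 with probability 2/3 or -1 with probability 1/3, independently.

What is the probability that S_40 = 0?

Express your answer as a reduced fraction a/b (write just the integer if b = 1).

Answer: 16060284644884480/1350851717672992089

Derivation:
To be at 0 after 40 steps: need exactly 20 steps of +1 and 20 of -1.
Number of such sequences: C(40,20) = 137846528820
Each has probability (2/3)^20 · (1/3)^20 = 1048576/12157665459056928801
P = 137846528820 · 1048576/12157665459056928801 = 16060284644884480/1350851717672992089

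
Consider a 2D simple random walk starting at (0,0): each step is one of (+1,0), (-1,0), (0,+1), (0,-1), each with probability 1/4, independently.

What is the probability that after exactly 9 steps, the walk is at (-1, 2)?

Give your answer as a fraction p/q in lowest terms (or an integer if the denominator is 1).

Answer: 1323/32768

Derivation:
Let h be the number of horizontal steps (so 9-h are vertical). To end at (-1,2) need (h-1)/2 right-steps and ((9-h)+2)/2 up-steps.
Sum over h with 1 ≤ h ≤ 7, h ≡ 1 (mod 2), 9-h ≡ 0 (mod 2):
h=1: C(9,1)·C(1,0)·C(8,5) = 9·1·56 = 504
h=3: C(9,3)·C(3,1)·C(6,4) = 84·3·15 = 3780
h=5: C(9,5)·C(5,2)·C(4,3) = 126·10·4 = 5040
h=7: C(9,7)·C(7,3)·C(2,2) = 36·35·1 = 1260
Total favorable: 10584
Total paths: 4^9 = 262144
P = 10584/262144 = 1323/32768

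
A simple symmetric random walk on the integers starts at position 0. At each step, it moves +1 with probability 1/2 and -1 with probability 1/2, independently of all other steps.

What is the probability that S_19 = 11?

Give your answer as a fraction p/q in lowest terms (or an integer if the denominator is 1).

To reach position 11 after 19 steps: need 15 steps of +1 and 4 of -1.
Favorable paths: C(19,15) = 3876
Total paths: 2^19 = 524288
P = 3876/524288 = 969/131072

Answer: 969/131072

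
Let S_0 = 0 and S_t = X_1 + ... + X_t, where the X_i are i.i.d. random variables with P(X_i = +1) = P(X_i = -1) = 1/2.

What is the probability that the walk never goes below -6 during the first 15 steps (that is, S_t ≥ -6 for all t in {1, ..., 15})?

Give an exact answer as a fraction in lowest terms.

Let f(t,s) = #length-t paths at position s with S_1..S_t all ≥ -6.
f(t,s) = f(t-1,s-1) + f(t-1,s+1) for s ≥ -6; f(t,s) = 0 for s < -6.
t=0: f(0,0)=1
t=1: f(1,-1)=1 f(1,1)=1
t=2: f(2,-2)=1 f(2,0)=2 f(2,2)=1
t=3: f(3,-3)=1 f(3,-1)=3 f(3,1)=3 f(3,3)=1
t=4: f(4,-4)=1 f(4,-2)=4 f(4,0)=6 f(4,2)=4 f(4,4)=1
t=5: f(5,-5)=1 f(5,-3)=5 f(5,-1)=10 f(5,1)=10 f(5,3)=5 f(5,5)=1
t=6: f(6,-6)=1 f(6,-4)=6 f(6,-2)=15 f(6,0)=20 f(6,2)=15 f(6,4)=6 f(6,6)=1
t=7: f(7,-5)=7 f(7,-3)=21 f(7,-1)=35 f(7,1)=35 f(7,3)=21 f(7,5)=7 f(7,7)=1
t=8: f(8,-6)=7 f(8,-4)=28 f(8,-2)=56 f(8,0)=70 f(8,2)=56 f(8,4)=28 f(8,6)=8 f(8,8)=1
t=9: f(9,-5)=35 f(9,-3)=84 f(9,-1)=126 f(9,1)=126 f(9,3)=84 f(9,5)=36 f(9,7)=9 f(9,9)=1
t=10: f(10,-6)=35 f(10,-4)=119 f(10,-2)=210 f(10,0)=252 f(10,2)=210 f(10,4)=120 f(10,6)=45 f(10,8)=10 f(10,10)=1
t=11: f(11,-5)=154 f(11,-3)=329 f(11,-1)=462 f(11,1)=462 f(11,3)=330 f(11,5)=165 f(11,7)=55 f(11,9)=11 f(11,11)=1
t=12: f(12,-6)=154 f(12,-4)=483 f(12,-2)=791 f(12,0)=924 f(12,2)=792 f(12,4)=495 f(12,6)=220 f(12,8)=66 f(12,10)=12 f(12,12)=1
t=13: f(13,-5)=637 f(13,-3)=1274 f(13,-1)=1715 f(13,1)=1716 f(13,3)=1287 f(13,5)=715 f(13,7)=286 f(13,9)=78 f(13,11)=13 f(13,13)=1
t=14: f(14,-6)=637 f(14,-4)=1911 f(14,-2)=2989 f(14,0)=3431 f(14,2)=3003 f(14,4)=2002 f(14,6)=1001 f(14,8)=364 f(14,10)=91 f(14,12)=14 f(14,14)=1
t=15: f(15,-5)=2548 f(15,-3)=4900 f(15,-1)=6420 f(15,1)=6434 f(15,3)=5005 f(15,5)=3003 f(15,7)=1365 f(15,9)=455 f(15,11)=105 f(15,13)=15 f(15,15)=1
Σ_s f(15,s) = 30251
P = 30251/32768 = 30251/32768

Answer: 30251/32768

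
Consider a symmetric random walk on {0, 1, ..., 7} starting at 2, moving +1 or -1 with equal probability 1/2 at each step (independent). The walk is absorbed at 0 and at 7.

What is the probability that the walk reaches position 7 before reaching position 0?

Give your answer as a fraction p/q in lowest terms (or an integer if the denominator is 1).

Answer: 2/7

Derivation:
Symmetric walk (p = 1/2): the harmonic-function argument gives P(hit 7 before 0 | start at 2) = a/N.
P = 2/7 = 2/7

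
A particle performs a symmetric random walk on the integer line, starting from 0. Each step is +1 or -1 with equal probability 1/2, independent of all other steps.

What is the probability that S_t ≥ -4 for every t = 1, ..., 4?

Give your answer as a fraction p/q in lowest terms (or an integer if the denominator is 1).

Answer: 1

Derivation:
Let f(t,s) = #length-t paths at position s with S_1..S_t all ≥ -4.
f(t,s) = f(t-1,s-1) + f(t-1,s+1) for s ≥ -4; f(t,s) = 0 for s < -4.
t=0: f(0,0)=1
t=1: f(1,-1)=1 f(1,1)=1
t=2: f(2,-2)=1 f(2,0)=2 f(2,2)=1
t=3: f(3,-3)=1 f(3,-1)=3 f(3,1)=3 f(3,3)=1
t=4: f(4,-4)=1 f(4,-2)=4 f(4,0)=6 f(4,2)=4 f(4,4)=1
Σ_s f(4,s) = 16
P = 16/16 = 1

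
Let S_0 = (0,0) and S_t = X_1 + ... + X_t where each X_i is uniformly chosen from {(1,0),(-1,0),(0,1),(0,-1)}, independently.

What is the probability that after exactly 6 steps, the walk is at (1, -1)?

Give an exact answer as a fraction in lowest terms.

Answer: 75/1024

Derivation:
Let h be the number of horizontal steps (so 6-h are vertical). To end at (1,-1) need (h+1)/2 right-steps and ((6-h)-1)/2 up-steps.
Sum over h with 1 ≤ h ≤ 5, h ≡ 1 (mod 2), 6-h ≡ 1 (mod 2):
h=1: C(6,1)·C(1,1)·C(5,2) = 6·1·10 = 60
h=3: C(6,3)·C(3,2)·C(3,1) = 20·3·3 = 180
h=5: C(6,5)·C(5,3)·C(1,0) = 6·10·1 = 60
Total favorable: 300
Total paths: 4^6 = 4096
P = 300/4096 = 75/1024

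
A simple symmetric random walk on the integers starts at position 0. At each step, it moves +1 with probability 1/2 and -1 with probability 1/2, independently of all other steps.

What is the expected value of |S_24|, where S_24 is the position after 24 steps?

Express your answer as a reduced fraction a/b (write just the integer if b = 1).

Answer: 2028117/524288

Derivation:
S_24 takes values m ≡ 0 (mod 2) with |m| ≤ 24; P(S_24=m) = C(24,(24+m)/2)/2^24.
Total paths: 2^24 = 16777216
Distribution: P(S=-24)=1/16777216, P(S=-22)=24/16777216, P(S=-20)=276/16777216, P(S=-18)=2024/16777216, P(S=-16)=10626/16777216, P(S=-14)=42504/16777216, P(S=-12)=134596/16777216, P(S=-10)=346104/16777216, P(S=-8)=735471/16777216, P(S=-6)=1307504/16777216, P(S=-4)=1961256/16777216, P(S=-2)=2496144/16777216, P(S=0)=2704156/16777216, P(S=2)=2496144/16777216, P(S=4)=1961256/16777216, P(S=6)=1307504/16777216, P(S=8)=735471/16777216, P(S=10)=346104/16777216, P(S=12)=134596/16777216, P(S=14)=42504/16777216, P(S=16)=10626/16777216, P(S=18)=2024/16777216, P(S=20)=276/16777216, P(S=22)=24/16777216, P(S=24)=1/16777216
E[|S_24|] = Σ_m |m|·P(S_24=m) = 64899744/16777216 = 2028117/524288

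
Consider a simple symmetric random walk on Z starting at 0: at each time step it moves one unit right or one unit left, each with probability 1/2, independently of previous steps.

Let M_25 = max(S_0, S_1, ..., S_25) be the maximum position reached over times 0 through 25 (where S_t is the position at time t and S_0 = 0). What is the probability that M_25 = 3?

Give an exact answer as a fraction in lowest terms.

Let M_25 = max(S_0,...,S_25). Use the reflection principle: for j ≥ 1, #{paths with M_25 ≥ j} = #{S_25 ≥ j} + #{S_25 ≥ j+1}.
By reflection, #{M_25 ≥ 3} = #{S_25 ≥ 3} + #{S_25 ≥ 4} = 11576916 + 7119516 = 18696432.
#{M_25 ≥ 4} = #{S_25 ≥ 4} + #{S_25 ≥ 5} = 7119516 + 7119516 = 14239032.
#{M_25 = 3} = 18696432 - 14239032 = 4457400.
P(M_25 = 3) = 4457400/33554432 = 557175/4194304

Answer: 557175/4194304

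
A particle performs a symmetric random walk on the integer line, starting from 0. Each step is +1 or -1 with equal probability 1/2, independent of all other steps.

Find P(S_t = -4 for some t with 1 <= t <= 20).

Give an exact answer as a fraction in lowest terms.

Answer: 200965/524288

Derivation:
Count via complement. Let g(t,s) = #length-t paths at position s with S_1..S_t all ≠ -4.
g(t,s) = g(t-1,s-1) + g(t-1,s+1) for s ≠ -4; g(t,-4) = 0.
t=0: g(0,0)=1
t=1: g(1,-1)=1 g(1,1)=1
t=2: g(2,-2)=1 g(2,0)=2 g(2,2)=1
t=3: g(3,-3)=1 g(3,-1)=3 g(3,1)=3 g(3,3)=1
t=4: g(4,-2)=4 g(4,0)=6 g(4,2)=4 g(4,4)=1
t=5: g(5,-3)=4 g(5,-1)=10 g(5,1)=10 g(5,3)=5 g(5,5)=1
t=6: g(6,-2)=14 g(6,0)=20 g(6,2)=15 g(6,4)=6 g(6,6)=1
t=7: g(7,-3)=14 g(7,-1)=34 g(7,1)=35 g(7,3)=21 g(7,5)=7 g(7,7)=1
t=8: g(8,-2)=48 g(8,0)=69 g(8,2)=56 g(8,4)=28 g(8,6)=8 g(8,8)=1
t=9: g(9,-3)=48 g(9,-1)=117 g(9,1)=125 g(9,3)=84 g(9,5)=36 g(9,7)=9 g(9,9)=1
t=10: g(10,-2)=165 g(10,0)=242 g(10,2)=209 g(10,4)=120 g(10,6)=45 g(10,8)=10 g(10,10)=1
t=11: g(11,-3)=165 g(11,-1)=407 g(11,1)=451 g(11,3)=329 g(11,5)=165 g(11,7)=55 g(11,9)=11 g(11,11)=1
t=12: g(12,-2)=572 g(12,0)=858 g(12,2)=780 g(12,4)=494 g(12,6)=220 g(12,8)=66 g(12,10)=12 g(12,12)=1
t=13: g(13,-3)=572 g(13,-1)=1430 g(13,1)=1638 g(13,3)=1274 g(13,5)=714 g(13,7)=286 g(13,9)=78 g(13,11)=13 g(13,13)=1
t=14: g(14,-2)=2002 g(14,0)=3068 g(14,2)=2912 g(14,4)=1988 g(14,6)=1000 g(14,8)=364 g(14,10)=91 g(14,12)=14 g(14,14)=1
t=15: g(15,-3)=2002 g(15,-1)=5070 g(15,1)=5980 g(15,3)=4900 g(15,5)=2988 g(15,7)=1364 g(15,9)=455 g(15,11)=105 g(15,13)=15 g(15,15)=1
t=16: g(16,-2)=7072 g(16,0)=11050 g(16,2)=10880 g(16,4)=7888 g(16,6)=4352 g(16,8)=1819 g(16,10)=560 g(16,12)=120 g(16,14)=16 g(16,16)=1
t=17: g(17,-3)=7072 g(17,-1)=18122 g(17,1)=21930 g(17,3)=18768 g(17,5)=12240 g(17,7)=6171 g(17,9)=2379 g(17,11)=680 g(17,13)=136 g(17,15)=17 g(17,17)=1
t=18: g(18,-2)=25194 g(18,0)=40052 g(18,2)=40698 g(18,4)=31008 g(18,6)=18411 g(18,8)=8550 g(18,10)=3059 g(18,12)=816 g(18,14)=153 g(18,16)=18 g(18,18)=1
t=19: g(19,-3)=25194 g(19,-1)=65246 g(19,1)=80750 g(19,3)=71706 g(19,5)=49419 g(19,7)=26961 g(19,9)=11609 g(19,11)=3875 g(19,13)=969 g(19,15)=171 g(19,17)=19 g(19,19)=1
t=20: g(20,-2)=90440 g(20,0)=145996 g(20,2)=152456 g(20,4)=121125 g(20,6)=76380 g(20,8)=38570 g(20,10)=15484 g(20,12)=4844 g(20,14)=1140 g(20,16)=190 g(20,18)=20 g(20,20)=1
Paths never hitting -4: Σ_s g(20,s) = 646646
Paths hitting -4: 2^20 - 646646 = 401930
P = 401930/1048576 = 200965/524288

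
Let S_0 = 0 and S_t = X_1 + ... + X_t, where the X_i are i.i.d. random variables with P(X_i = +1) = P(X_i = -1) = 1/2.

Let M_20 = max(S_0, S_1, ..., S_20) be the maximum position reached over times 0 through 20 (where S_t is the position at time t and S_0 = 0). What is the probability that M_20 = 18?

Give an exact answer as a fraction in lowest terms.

Let M_20 = max(S_0,...,S_20). Use the reflection principle: for j ≥ 1, #{paths with M_20 ≥ j} = #{S_20 ≥ j} + #{S_20 ≥ j+1}.
By reflection, #{M_20 ≥ 18} = #{S_20 ≥ 18} + #{S_20 ≥ 19} = 21 + 1 = 22.
#{M_20 ≥ 19} = #{S_20 ≥ 19} + #{S_20 ≥ 20} = 1 + 1 = 2.
#{M_20 = 18} = 22 - 2 = 20.
P(M_20 = 18) = 20/1048576 = 5/262144

Answer: 5/262144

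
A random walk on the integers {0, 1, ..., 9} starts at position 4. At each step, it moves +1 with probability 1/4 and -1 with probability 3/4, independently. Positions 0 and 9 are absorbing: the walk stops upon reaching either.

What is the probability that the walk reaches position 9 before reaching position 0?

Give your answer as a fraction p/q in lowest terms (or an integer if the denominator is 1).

Answer: 40/9841

Derivation:
Biased walk: p = 1/4, q = 3/4, r = q/p = 3
Gambler's ruin: P(hit 9 before 0 | start at 4) = (1 - r^a)/(1 - r^N)
r^4 = 81; r^9 = 19683
P = (1 - 81) / (1 - 19683) = -80 / -19682 = 40/9841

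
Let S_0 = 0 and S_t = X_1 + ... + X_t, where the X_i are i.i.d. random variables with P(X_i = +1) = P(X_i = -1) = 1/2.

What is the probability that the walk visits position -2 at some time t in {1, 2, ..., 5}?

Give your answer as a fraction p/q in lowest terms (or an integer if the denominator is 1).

Answer: 3/8

Derivation:
Count via complement. Let g(t,s) = #length-t paths at position s with S_1..S_t all ≠ -2.
g(t,s) = g(t-1,s-1) + g(t-1,s+1) for s ≠ -2; g(t,-2) = 0.
t=0: g(0,0)=1
t=1: g(1,-1)=1 g(1,1)=1
t=2: g(2,0)=2 g(2,2)=1
t=3: g(3,-1)=2 g(3,1)=3 g(3,3)=1
t=4: g(4,0)=5 g(4,2)=4 g(4,4)=1
t=5: g(5,-1)=5 g(5,1)=9 g(5,3)=5 g(5,5)=1
Paths never hitting -2: Σ_s g(5,s) = 20
Paths hitting -2: 2^5 - 20 = 12
P = 12/32 = 3/8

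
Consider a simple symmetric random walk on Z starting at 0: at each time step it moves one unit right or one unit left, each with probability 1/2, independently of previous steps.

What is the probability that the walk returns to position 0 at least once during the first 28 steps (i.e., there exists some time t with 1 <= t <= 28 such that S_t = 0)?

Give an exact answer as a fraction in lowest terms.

Count via complement. Let g(t,s) = #length-t paths at position s with S_1..S_t all ≠ 0.
g(t,s) = g(t-1,s-1) + g(t-1,s+1) for s ≠ 0; g(t,0) = 0.
t=0: g(0,0)=1
t=1: g(1,-1)=1 g(1,1)=1
t=2: g(2,-2)=1 g(2,2)=1
t=3: g(3,-3)=1 g(3,-1)=1 g(3,1)=1 g(3,3)=1
t=4: g(4,-4)=1 g(4,-2)=2 g(4,2)=2 g(4,4)=1
t=5: g(5,-5)=1 g(5,-3)=3 g(5,-1)=2 g(5,1)=2 g(5,3)=3 g(5,5)=1
t=6: g(6,-6)=1 g(6,-4)=4 g(6,-2)=5 g(6,2)=5 g(6,4)=4 g(6,6)=1
t=7: g(7,-7)=1 g(7,-5)=5 g(7,-3)=9 g(7,-1)=5 g(7,1)=5 g(7,3)=9 g(7,5)=5 g(7,7)=1
t=8: g(8,-8)=1 g(8,-6)=6 g(8,-4)=14 g(8,-2)=14 g(8,2)=14 g(8,4)=14 g(8,6)=6 g(8,8)=1
t=9: g(9,-9)=1 g(9,-7)=7 g(9,-5)=20 g(9,-3)=28 g(9,-1)=14 g(9,1)=14 g(9,3)=28 g(9,5)=20 g(9,7)=7 g(9,9)=1
t=10: g(10,-10)=1 g(10,-8)=8 g(10,-6)=27 g(10,-4)=48 g(10,-2)=42 g(10,2)=42 g(10,4)=48 g(10,6)=27 g(10,8)=8 g(10,10)=1
t=11: g(11,-11)=1 g(11,-9)=9 g(11,-7)=35 g(11,-5)=75 g(11,-3)=90 g(11,-1)=42 g(11,1)=42 g(11,3)=90 g(11,5)=75 g(11,7)=35 g(11,9)=9 g(11,11)=1
t=12: g(12,-12)=1 g(12,-10)=10 g(12,-8)=44 g(12,-6)=110 g(12,-4)=165 g(12,-2)=132 g(12,2)=132 g(12,4)=165 g(12,6)=110 g(12,8)=44 g(12,10)=10 g(12,12)=1
t=13: g(13,-13)=1 g(13,-11)=11 g(13,-9)=54 g(13,-7)=154 g(13,-5)=275 g(13,-3)=297 g(13,-1)=132 g(13,1)=132 g(13,3)=297 g(13,5)=275 g(13,7)=154 g(13,9)=54 g(13,11)=11 g(13,13)=1
t=14: g(14,-14)=1 g(14,-12)=12 g(14,-10)=65 g(14,-8)=208 g(14,-6)=429 g(14,-4)=572 g(14,-2)=429 g(14,2)=429 g(14,4)=572 g(14,6)=429 g(14,8)=208 g(14,10)=65 g(14,12)=12 g(14,14)=1
t=15: g(15,-15)=1 g(15,-13)=13 g(15,-11)=77 g(15,-9)=273 g(15,-7)=637 g(15,-5)=1001 g(15,-3)=1001 g(15,-1)=429 g(15,1)=429 g(15,3)=1001 g(15,5)=1001 g(15,7)=637 g(15,9)=273 g(15,11)=77 g(15,13)=13 g(15,15)=1
t=16: g(16,-16)=1 g(16,-14)=14 g(16,-12)=90 g(16,-10)=350 g(16,-8)=910 g(16,-6)=1638 g(16,-4)=2002 g(16,-2)=1430 g(16,2)=1430 g(16,4)=2002 g(16,6)=1638 g(16,8)=910 g(16,10)=350 g(16,12)=90 g(16,14)=14 g(16,16)=1
t=17: g(17,-17)=1 g(17,-15)=15 g(17,-13)=104 g(17,-11)=440 g(17,-9)=1260 g(17,-7)=2548 g(17,-5)=3640 g(17,-3)=3432 g(17,-1)=1430 g(17,1)=1430 g(17,3)=3432 g(17,5)=3640 g(17,7)=2548 g(17,9)=1260 g(17,11)=440 g(17,13)=104 g(17,15)=15 g(17,17)=1
t=18: g(18,-18)=1 g(18,-16)=16 g(18,-14)=119 g(18,-12)=544 g(18,-10)=1700 g(18,-8)=3808 g(18,-6)=6188 g(18,-4)=7072 g(18,-2)=4862 g(18,2)=4862 g(18,4)=7072 g(18,6)=6188 g(18,8)=3808 g(18,10)=1700 g(18,12)=544 g(18,14)=119 g(18,16)=16 g(18,18)=1
t=19: g(19,-19)=1 g(19,-17)=17 g(19,-15)=135 g(19,-13)=663 g(19,-11)=2244 g(19,-9)=5508 g(19,-7)=9996 g(19,-5)=13260 g(19,-3)=11934 g(19,-1)=4862 g(19,1)=4862 g(19,3)=11934 g(19,5)=13260 g(19,7)=9996 g(19,9)=5508 g(19,11)=2244 g(19,13)=663 g(19,15)=135 g(19,17)=17 g(19,19)=1
t=20: g(20,-20)=1 g(20,-18)=18 g(20,-16)=152 g(20,-14)=798 g(20,-12)=2907 g(20,-10)=7752 g(20,-8)=15504 g(20,-6)=23256 g(20,-4)=25194 g(20,-2)=16796 g(20,2)=16796 g(20,4)=25194 g(20,6)=23256 g(20,8)=15504 g(20,10)=7752 g(20,12)=2907 g(20,14)=798 g(20,16)=152 g(20,18)=18 g(20,20)=1
t=21: g(21,-21)=1 g(21,-19)=19 g(21,-17)=170 g(21,-15)=950 g(21,-13)=3705 g(21,-11)=10659 g(21,-9)=23256 g(21,-7)=38760 g(21,-5)=48450 g(21,-3)=41990 g(21,-1)=16796 g(21,1)=16796 g(21,3)=41990 g(21,5)=48450 g(21,7)=38760 g(21,9)=23256 g(21,11)=10659 g(21,13)=3705 g(21,15)=950 g(21,17)=170 g(21,19)=19 g(21,21)=1
t=22: g(22,-22)=1 g(22,-20)=20 g(22,-18)=189 g(22,-16)=1120 g(22,-14)=4655 g(22,-12)=14364 g(22,-10)=33915 g(22,-8)=62016 g(22,-6)=87210 g(22,-4)=90440 g(22,-2)=58786 g(22,2)=58786 g(22,4)=90440 g(22,6)=87210 g(22,8)=62016 g(22,10)=33915 g(22,12)=14364 g(22,14)=4655 g(22,16)=1120 g(22,18)=189 g(22,20)=20 g(22,22)=1
t=23: g(23,-23)=1 g(23,-21)=21 g(23,-19)=209 g(23,-17)=1309 g(23,-15)=5775 g(23,-13)=19019 g(23,-11)=48279 g(23,-9)=95931 g(23,-7)=149226 g(23,-5)=177650 g(23,-3)=149226 g(23,-1)=58786 g(23,1)=58786 g(23,3)=149226 g(23,5)=177650 g(23,7)=149226 g(23,9)=95931 g(23,11)=48279 g(23,13)=19019 g(23,15)=5775 g(23,17)=1309 g(23,19)=209 g(23,21)=21 g(23,23)=1
t=24: g(24,-24)=1 g(24,-22)=22 g(24,-20)=230 g(24,-18)=1518 g(24,-16)=7084 g(24,-14)=24794 g(24,-12)=67298 g(24,-10)=144210 g(24,-8)=245157 g(24,-6)=326876 g(24,-4)=326876 g(24,-2)=208012 g(24,2)=208012 g(24,4)=326876 g(24,6)=326876 g(24,8)=245157 g(24,10)=144210 g(24,12)=67298 g(24,14)=24794 g(24,16)=7084 g(24,18)=1518 g(24,20)=230 g(24,22)=22 g(24,24)=1
t=25: g(25,-25)=1 g(25,-23)=23 g(25,-21)=252 g(25,-19)=1748 g(25,-17)=8602 g(25,-15)=31878 g(25,-13)=92092 g(25,-11)=211508 g(25,-9)=389367 g(25,-7)=572033 g(25,-5)=653752 g(25,-3)=534888 g(25,-1)=208012 g(25,1)=208012 g(25,3)=534888 g(25,5)=653752 g(25,7)=572033 g(25,9)=389367 g(25,11)=211508 g(25,13)=92092 g(25,15)=31878 g(25,17)=8602 g(25,19)=1748 g(25,21)=252 g(25,23)=23 g(25,25)=1
t=26: g(26,-26)=1 g(26,-24)=24 g(26,-22)=275 g(26,-20)=2000 g(26,-18)=10350 g(26,-16)=40480 g(26,-14)=123970 g(26,-12)=303600 g(26,-10)=600875 g(26,-8)=961400 g(26,-6)=1225785 g(26,-4)=1188640 g(26,-2)=742900 g(26,2)=742900 g(26,4)=1188640 g(26,6)=1225785 g(26,8)=961400 g(26,10)=600875 g(26,12)=303600 g(26,14)=123970 g(26,16)=40480 g(26,18)=10350 g(26,20)=2000 g(26,22)=275 g(26,24)=24 g(26,26)=1
t=27: g(27,-27)=1 g(27,-25)=25 g(27,-23)=299 g(27,-21)=2275 g(27,-19)=12350 g(27,-17)=50830 g(27,-15)=164450 g(27,-13)=427570 g(27,-11)=904475 g(27,-9)=1562275 g(27,-7)=2187185 g(27,-5)=2414425 g(27,-3)=1931540 g(27,-1)=742900 g(27,1)=742900 g(27,3)=1931540 g(27,5)=2414425 g(27,7)=2187185 g(27,9)=1562275 g(27,11)=904475 g(27,13)=427570 g(27,15)=164450 g(27,17)=50830 g(27,19)=12350 g(27,21)=2275 g(27,23)=299 g(27,25)=25 g(27,27)=1
t=28: g(28,-28)=1 g(28,-26)=26 g(28,-24)=324 g(28,-22)=2574 g(28,-20)=14625 g(28,-18)=63180 g(28,-16)=215280 g(28,-14)=592020 g(28,-12)=1332045 g(28,-10)=2466750 g(28,-8)=3749460 g(28,-6)=4601610 g(28,-4)=4345965 g(28,-2)=2674440 g(28,2)=2674440 g(28,4)=4345965 g(28,6)=4601610 g(28,8)=3749460 g(28,10)=2466750 g(28,12)=1332045 g(28,14)=592020 g(28,16)=215280 g(28,18)=63180 g(28,20)=14625 g(28,22)=2574 g(28,24)=324 g(28,26)=26 g(28,28)=1
Paths never hitting 0: Σ_s g(28,s) = 40116600
Paths hitting 0: 2^28 - 40116600 = 228318856
P = 228318856/268435456 = 28539857/33554432

Answer: 28539857/33554432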